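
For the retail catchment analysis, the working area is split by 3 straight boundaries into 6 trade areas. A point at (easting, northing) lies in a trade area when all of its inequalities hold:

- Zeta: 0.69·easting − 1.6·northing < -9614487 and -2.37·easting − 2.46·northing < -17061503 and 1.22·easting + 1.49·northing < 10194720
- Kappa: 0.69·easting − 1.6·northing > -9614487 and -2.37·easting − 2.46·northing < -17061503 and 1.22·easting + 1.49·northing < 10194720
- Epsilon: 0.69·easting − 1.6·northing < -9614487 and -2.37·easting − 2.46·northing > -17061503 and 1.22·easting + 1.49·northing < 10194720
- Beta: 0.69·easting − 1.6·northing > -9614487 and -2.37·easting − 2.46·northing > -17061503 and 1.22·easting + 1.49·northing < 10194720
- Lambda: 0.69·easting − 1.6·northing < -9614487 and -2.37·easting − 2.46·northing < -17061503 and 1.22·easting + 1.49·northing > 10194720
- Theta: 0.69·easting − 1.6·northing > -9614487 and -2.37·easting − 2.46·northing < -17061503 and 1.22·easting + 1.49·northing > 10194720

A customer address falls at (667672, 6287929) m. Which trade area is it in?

Beta

0.69·667672 − 1.6·6287929 = -9599992.720, which is > -9614487
-2.37·667672 − 2.46·6287929 = -17050687.980, which is > -17061503
1.22·667672 + 1.49·6287929 = 10183574.050, which is < 10194720
This sign pattern matches Beta.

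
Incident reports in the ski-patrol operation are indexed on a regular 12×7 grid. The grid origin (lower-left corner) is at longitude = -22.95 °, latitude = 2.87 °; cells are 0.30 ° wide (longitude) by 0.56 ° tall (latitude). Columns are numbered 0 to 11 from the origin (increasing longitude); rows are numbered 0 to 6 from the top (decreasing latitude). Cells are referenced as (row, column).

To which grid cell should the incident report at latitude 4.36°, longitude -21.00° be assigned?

(4, 6)

Column index: ⌊(-21.00 − -22.95) / 0.30⌋ = ⌊6.500⌋ = 6
Row offset from origin: ⌊(4.36 − 2.87) / 0.56⌋ = ⌊2.661⌋ = 2 → row 4 (counted from top)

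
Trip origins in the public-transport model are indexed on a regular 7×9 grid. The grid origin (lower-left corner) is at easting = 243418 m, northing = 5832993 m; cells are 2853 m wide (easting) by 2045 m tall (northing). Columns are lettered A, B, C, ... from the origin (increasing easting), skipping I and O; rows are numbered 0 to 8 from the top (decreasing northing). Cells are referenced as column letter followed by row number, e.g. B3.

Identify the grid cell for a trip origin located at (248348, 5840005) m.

Column index: ⌊(248348 − 243418) / 2853⌋ = ⌊1.728⌋ = 1 → column B
Row offset from origin: ⌊(5840005 − 5832993) / 2045⌋ = ⌊3.429⌋ = 3 → row 5 (counted from top)

B5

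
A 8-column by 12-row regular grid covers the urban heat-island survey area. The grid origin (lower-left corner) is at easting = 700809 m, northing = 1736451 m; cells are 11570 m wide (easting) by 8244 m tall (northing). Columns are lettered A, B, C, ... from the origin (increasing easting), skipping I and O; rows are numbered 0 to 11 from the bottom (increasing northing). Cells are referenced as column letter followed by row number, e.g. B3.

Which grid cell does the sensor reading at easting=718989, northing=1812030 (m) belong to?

B9

Column index: ⌊(718989 − 700809) / 11570⌋ = ⌊1.571⌋ = 1 → column B
Row offset from origin: ⌊(1812030 − 1736451) / 8244⌋ = ⌊9.168⌋ = 9 → row 9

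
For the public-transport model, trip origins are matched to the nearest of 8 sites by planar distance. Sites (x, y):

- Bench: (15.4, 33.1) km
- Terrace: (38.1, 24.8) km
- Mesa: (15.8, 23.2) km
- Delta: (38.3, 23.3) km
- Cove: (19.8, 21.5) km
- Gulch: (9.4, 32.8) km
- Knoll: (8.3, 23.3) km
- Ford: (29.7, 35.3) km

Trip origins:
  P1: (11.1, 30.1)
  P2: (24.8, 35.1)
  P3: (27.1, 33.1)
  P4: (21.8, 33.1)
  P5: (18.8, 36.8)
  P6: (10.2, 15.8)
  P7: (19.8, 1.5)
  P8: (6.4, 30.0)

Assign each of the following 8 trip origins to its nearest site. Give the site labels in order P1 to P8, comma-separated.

P1 → Gulch (d²=10.18)
P2 → Ford (d²=24.05)
P3 → Ford (d²=11.60)
P4 → Bench (d²=40.96)
P5 → Bench (d²=25.25)
P6 → Knoll (d²=59.86)
P7 → Cove (d²=400.00)
P8 → Gulch (d²=16.84)

Gulch, Ford, Ford, Bench, Bench, Knoll, Cove, Gulch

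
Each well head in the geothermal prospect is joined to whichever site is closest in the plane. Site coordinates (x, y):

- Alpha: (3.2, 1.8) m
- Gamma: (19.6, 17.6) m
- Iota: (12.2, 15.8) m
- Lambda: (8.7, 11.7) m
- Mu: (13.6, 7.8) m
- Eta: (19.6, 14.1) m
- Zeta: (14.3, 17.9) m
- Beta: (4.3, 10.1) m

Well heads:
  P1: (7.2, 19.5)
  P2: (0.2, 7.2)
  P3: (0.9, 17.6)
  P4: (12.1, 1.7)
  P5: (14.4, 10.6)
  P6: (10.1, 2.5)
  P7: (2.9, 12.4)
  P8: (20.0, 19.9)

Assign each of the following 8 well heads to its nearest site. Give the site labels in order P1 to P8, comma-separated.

P1 → Iota (d²=38.69)
P2 → Beta (d²=25.22)
P3 → Beta (d²=67.81)
P4 → Mu (d²=39.46)
P5 → Mu (d²=8.48)
P6 → Mu (d²=40.34)
P7 → Beta (d²=7.25)
P8 → Gamma (d²=5.45)

Iota, Beta, Beta, Mu, Mu, Mu, Beta, Gamma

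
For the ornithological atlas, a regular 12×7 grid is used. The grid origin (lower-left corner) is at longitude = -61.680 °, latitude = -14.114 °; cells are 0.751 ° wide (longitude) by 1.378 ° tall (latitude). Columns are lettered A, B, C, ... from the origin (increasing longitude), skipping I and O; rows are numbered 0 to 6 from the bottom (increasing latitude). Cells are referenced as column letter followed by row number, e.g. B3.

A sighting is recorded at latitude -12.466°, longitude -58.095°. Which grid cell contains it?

E1

Column index: ⌊(-58.095 − -61.680) / 0.751⌋ = ⌊4.774⌋ = 4 → column E
Row offset from origin: ⌊(-12.466 − -14.114) / 1.378⌋ = ⌊1.196⌋ = 1 → row 1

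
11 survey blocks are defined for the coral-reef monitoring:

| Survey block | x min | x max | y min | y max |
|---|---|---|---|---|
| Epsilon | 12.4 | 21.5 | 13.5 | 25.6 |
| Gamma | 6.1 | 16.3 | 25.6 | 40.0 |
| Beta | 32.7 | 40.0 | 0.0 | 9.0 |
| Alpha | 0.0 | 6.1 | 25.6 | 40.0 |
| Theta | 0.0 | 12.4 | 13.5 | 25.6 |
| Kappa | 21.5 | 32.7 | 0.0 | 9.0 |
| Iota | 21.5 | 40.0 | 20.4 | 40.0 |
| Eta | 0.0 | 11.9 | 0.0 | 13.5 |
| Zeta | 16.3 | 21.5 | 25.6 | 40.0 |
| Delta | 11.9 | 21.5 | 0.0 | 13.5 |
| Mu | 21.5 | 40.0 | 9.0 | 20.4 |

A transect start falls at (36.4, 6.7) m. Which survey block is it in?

Beta

The point has x = 36.4 and y = 6.7.
Only Beta satisfies 32.7 ≤ x ≤ 40.0 and 0.0 ≤ y ≤ 9.0.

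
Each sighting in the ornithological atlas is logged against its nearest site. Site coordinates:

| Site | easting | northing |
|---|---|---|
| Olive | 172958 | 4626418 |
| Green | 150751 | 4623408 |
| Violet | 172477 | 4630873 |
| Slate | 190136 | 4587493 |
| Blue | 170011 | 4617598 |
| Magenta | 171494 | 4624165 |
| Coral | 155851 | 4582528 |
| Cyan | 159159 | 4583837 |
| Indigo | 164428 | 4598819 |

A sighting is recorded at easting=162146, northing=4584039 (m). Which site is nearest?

Squared distances to each site:
Olive: 1912878985.000; Green: 1679764186.000; Violet: 2300153117.000; Slate: 795370216.000; Blue: 1188064706.000; Magenta: 1697480980.000; Coral: 41910146.000; Cyan: 8962973.000; Indigo: 223655924.000.
Minimum at Cyan.

Cyan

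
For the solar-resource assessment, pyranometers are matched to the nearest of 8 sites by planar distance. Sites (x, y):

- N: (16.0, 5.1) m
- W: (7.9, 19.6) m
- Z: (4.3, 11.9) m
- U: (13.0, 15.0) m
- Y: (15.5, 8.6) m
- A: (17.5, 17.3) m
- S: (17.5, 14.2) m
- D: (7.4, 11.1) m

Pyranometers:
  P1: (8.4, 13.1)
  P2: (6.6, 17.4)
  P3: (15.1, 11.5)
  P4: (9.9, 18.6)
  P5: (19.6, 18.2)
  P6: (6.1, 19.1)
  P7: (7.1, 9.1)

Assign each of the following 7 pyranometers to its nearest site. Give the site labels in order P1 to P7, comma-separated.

P1 → D (d²=5.00)
P2 → W (d²=6.53)
P3 → Y (d²=8.57)
P4 → W (d²=5.00)
P5 → A (d²=5.22)
P6 → W (d²=3.49)
P7 → D (d²=4.09)

D, W, Y, W, A, W, D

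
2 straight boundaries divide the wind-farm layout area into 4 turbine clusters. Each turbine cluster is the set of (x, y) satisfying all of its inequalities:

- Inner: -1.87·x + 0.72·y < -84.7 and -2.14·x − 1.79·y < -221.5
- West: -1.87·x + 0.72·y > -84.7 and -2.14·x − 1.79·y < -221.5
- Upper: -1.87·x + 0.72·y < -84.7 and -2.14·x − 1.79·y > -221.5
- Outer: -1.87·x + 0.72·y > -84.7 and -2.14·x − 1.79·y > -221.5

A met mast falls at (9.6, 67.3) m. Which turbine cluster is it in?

-1.87·9.6 + 0.72·67.3 = 30.504, which is > -84.7
-2.14·9.6 − 1.79·67.3 = -141.011, which is > -221.5
This sign pattern matches Outer.

Outer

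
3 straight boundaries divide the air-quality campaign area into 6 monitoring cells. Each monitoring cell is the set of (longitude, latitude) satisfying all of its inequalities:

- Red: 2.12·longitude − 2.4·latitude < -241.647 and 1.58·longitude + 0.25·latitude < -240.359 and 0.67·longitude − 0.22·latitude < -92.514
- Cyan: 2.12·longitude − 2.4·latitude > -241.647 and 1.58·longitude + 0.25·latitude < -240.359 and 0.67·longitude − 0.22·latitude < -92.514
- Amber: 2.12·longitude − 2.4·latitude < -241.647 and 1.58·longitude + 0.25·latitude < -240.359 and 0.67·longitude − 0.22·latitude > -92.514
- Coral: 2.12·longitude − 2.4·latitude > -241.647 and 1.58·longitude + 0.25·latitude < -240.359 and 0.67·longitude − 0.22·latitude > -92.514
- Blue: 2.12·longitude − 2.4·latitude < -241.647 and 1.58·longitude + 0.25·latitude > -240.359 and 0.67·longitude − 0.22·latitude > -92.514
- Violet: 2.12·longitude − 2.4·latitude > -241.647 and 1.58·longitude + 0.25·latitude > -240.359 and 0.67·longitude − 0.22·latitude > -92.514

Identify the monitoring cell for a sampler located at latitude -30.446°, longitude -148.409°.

2.12·-148.409 − 2.4·-30.446 = -241.557, which is > -241.647
1.58·-148.409 + 0.25·-30.446 = -242.098, which is < -240.359
0.67·-148.409 − 0.22·-30.446 = -92.736, which is < -92.514
This sign pattern matches Cyan.

Cyan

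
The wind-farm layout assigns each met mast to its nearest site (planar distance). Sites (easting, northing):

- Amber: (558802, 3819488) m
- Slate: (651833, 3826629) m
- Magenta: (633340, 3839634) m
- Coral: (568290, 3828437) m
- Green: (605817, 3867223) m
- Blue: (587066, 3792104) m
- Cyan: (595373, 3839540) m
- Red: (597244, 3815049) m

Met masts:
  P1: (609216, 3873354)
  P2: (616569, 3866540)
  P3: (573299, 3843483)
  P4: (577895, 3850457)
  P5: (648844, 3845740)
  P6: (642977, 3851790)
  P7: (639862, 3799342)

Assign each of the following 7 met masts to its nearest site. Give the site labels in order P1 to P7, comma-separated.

Green, Green, Coral, Cyan, Magenta, Magenta, Slate

P1 → Green (d²=49142362.00)
P2 → Green (d²=116071993.00)
P3 → Coral (d²=251472197.00)
P4 → Cyan (d²=424661373.00)
P5 → Magenta (d²=277657252.00)
P6 → Magenta (d²=240640105.00)
P7 → Slate (d²=887885210.00)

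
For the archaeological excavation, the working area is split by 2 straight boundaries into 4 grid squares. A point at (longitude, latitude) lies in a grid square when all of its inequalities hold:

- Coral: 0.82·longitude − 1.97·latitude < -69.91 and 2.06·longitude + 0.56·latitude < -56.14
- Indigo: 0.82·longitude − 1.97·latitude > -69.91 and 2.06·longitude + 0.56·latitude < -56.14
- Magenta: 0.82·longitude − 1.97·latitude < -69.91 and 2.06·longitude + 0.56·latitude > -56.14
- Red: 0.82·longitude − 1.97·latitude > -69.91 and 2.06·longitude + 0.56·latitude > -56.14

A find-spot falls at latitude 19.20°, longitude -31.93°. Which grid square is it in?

0.82·-31.93 − 1.97·19.20 = -64.007, which is > -69.91
2.06·-31.93 + 0.56·19.20 = -55.024, which is > -56.14
This sign pattern matches Red.

Red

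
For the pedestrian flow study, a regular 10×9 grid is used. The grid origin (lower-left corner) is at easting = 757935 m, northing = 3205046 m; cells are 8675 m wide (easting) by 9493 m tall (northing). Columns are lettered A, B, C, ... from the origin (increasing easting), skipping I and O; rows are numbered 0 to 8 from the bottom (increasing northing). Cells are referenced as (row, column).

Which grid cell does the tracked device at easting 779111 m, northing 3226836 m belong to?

(2, C)

Column index: ⌊(779111 − 757935) / 8675⌋ = ⌊2.441⌋ = 2 → column C
Row offset from origin: ⌊(3226836 − 3205046) / 9493⌋ = ⌊2.295⌋ = 2 → row 2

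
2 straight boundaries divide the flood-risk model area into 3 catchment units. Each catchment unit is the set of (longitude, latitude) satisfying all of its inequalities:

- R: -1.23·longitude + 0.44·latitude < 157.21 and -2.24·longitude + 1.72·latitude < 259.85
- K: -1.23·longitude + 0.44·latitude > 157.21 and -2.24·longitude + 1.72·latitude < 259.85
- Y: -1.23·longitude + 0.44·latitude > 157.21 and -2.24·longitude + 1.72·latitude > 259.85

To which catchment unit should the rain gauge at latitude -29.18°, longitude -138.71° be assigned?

Y

-1.23·-138.71 + 0.44·-29.18 = 157.774, which is > 157.21
-2.24·-138.71 + 1.72·-29.18 = 260.521, which is > 259.85
This sign pattern matches Y.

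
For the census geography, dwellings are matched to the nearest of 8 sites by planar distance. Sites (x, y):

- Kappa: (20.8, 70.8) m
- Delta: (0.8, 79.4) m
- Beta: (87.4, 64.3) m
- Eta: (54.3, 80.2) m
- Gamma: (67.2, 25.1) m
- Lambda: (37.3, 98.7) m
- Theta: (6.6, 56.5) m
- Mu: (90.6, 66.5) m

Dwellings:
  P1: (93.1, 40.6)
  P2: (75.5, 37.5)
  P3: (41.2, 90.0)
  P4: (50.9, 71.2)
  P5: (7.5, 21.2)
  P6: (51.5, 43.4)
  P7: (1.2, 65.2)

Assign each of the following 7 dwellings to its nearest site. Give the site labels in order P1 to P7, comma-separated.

P1 → Beta (d²=594.18)
P2 → Gamma (d²=222.65)
P3 → Lambda (d²=90.90)
P4 → Eta (d²=92.56)
P5 → Theta (d²=1246.90)
P6 → Gamma (d²=581.38)
P7 → Theta (d²=104.85)

Beta, Gamma, Lambda, Eta, Theta, Gamma, Theta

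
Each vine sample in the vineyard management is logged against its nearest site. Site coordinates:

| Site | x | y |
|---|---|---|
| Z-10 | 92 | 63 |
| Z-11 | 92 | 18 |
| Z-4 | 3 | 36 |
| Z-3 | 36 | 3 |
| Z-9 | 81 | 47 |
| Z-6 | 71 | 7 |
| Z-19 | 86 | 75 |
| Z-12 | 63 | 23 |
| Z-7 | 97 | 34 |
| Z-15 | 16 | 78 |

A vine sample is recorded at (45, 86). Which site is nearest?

Squared distances to each site:
Z-10: 2738.000; Z-11: 6833.000; Z-4: 4264.000; Z-3: 6970.000; Z-9: 2817.000; Z-6: 6917.000; Z-19: 1802.000; Z-12: 4293.000; Z-7: 5408.000; Z-15: 905.000.
Minimum at Z-15.

Z-15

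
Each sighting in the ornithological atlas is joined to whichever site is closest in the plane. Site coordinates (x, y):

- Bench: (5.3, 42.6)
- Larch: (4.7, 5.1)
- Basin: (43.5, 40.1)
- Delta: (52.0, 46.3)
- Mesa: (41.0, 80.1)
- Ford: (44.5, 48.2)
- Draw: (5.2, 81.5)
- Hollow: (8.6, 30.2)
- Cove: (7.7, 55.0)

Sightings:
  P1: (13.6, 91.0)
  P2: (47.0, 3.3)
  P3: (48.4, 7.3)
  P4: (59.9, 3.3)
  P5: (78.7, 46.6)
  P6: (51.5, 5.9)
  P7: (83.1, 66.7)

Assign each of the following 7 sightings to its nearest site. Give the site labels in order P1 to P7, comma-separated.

P1 → Draw (d²=160.81)
P2 → Basin (d²=1366.49)
P3 → Basin (d²=1099.85)
P4 → Basin (d²=1623.20)
P5 → Delta (d²=712.98)
P6 → Basin (d²=1233.64)
P7 → Delta (d²=1383.37)

Draw, Basin, Basin, Basin, Delta, Basin, Delta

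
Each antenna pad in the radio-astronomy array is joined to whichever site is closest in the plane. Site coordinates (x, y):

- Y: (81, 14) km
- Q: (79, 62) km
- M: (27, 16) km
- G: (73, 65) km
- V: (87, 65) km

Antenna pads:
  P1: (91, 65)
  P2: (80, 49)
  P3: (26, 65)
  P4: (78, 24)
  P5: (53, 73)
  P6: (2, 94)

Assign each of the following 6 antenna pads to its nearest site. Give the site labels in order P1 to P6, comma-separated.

P1 → V (d²=16.00)
P2 → Q (d²=170.00)
P3 → G (d²=2209.00)
P4 → Y (d²=109.00)
P5 → G (d²=464.00)
P6 → G (d²=5882.00)

V, Q, G, Y, G, G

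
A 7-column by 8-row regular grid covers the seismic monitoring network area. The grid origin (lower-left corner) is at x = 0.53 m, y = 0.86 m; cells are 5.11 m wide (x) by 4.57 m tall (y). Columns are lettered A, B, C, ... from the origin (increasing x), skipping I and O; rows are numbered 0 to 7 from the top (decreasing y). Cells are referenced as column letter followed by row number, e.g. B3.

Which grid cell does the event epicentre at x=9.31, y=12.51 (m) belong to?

B5

Column index: ⌊(9.31 − 0.53) / 5.11⌋ = ⌊1.718⌋ = 1 → column B
Row offset from origin: ⌊(12.51 − 0.86) / 4.57⌋ = ⌊2.549⌋ = 2 → row 5 (counted from top)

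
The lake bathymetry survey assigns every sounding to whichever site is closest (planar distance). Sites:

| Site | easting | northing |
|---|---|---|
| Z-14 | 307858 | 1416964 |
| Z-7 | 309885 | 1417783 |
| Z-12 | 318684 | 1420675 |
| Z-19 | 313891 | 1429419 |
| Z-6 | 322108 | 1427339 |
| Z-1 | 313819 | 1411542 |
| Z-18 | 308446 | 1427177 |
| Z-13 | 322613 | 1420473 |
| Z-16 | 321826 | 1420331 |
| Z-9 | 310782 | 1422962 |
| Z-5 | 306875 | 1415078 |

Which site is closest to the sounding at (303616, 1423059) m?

Z-18

Squared distances to each site:
Z-14: 55143589.000; Z-7: 67136537.000; Z-12: 232728080.000; Z-19: 146025225.000; Z-6: 360272464.000; Z-1: 236742498.000; Z-18: 40286824.000; Z-13: 367573405.000; Z-16: 339046084.000; Z-9: 51360965.000; Z-5: 74317442.000.
Minimum at Z-18.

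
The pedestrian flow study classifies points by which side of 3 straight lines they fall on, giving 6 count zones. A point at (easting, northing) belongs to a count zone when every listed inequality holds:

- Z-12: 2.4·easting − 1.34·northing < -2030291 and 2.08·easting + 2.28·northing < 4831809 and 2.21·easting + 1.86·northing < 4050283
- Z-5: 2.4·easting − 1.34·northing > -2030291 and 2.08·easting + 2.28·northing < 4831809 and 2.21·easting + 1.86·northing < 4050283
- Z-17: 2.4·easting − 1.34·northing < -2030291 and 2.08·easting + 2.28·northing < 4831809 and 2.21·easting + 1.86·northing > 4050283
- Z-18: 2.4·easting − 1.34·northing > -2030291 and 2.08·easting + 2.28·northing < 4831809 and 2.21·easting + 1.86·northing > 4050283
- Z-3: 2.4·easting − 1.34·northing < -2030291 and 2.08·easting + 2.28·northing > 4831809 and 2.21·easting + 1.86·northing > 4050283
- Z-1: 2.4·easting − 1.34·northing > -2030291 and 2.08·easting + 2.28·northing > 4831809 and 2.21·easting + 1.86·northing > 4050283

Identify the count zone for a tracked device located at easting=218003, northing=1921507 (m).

2.4·218003 − 1.34·1921507 = -2051612.180, which is < -2030291
2.08·218003 + 2.28·1921507 = 4834482.200, which is > 4831809
2.21·218003 + 1.86·1921507 = 4055789.650, which is > 4050283
This sign pattern matches Z-3.

Z-3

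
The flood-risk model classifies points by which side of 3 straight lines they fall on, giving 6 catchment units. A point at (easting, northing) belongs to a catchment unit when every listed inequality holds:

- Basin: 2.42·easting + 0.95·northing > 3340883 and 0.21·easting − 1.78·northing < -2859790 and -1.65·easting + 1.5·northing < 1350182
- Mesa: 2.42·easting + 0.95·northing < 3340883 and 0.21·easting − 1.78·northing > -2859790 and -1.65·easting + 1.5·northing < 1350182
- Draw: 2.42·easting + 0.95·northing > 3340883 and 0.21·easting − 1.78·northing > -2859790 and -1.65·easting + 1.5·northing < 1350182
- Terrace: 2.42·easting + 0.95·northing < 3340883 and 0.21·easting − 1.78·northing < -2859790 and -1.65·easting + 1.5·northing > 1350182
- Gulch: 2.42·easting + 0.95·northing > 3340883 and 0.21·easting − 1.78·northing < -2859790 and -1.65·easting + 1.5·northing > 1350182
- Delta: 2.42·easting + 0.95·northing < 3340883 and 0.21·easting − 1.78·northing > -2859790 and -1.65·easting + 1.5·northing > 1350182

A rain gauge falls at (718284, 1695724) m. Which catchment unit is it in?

Gulch

2.42·718284 + 0.95·1695724 = 3349185.080, which is > 3340883
0.21·718284 − 1.78·1695724 = -2867549.080, which is < -2859790
-1.65·718284 + 1.5·1695724 = 1358417.400, which is > 1350182
This sign pattern matches Gulch.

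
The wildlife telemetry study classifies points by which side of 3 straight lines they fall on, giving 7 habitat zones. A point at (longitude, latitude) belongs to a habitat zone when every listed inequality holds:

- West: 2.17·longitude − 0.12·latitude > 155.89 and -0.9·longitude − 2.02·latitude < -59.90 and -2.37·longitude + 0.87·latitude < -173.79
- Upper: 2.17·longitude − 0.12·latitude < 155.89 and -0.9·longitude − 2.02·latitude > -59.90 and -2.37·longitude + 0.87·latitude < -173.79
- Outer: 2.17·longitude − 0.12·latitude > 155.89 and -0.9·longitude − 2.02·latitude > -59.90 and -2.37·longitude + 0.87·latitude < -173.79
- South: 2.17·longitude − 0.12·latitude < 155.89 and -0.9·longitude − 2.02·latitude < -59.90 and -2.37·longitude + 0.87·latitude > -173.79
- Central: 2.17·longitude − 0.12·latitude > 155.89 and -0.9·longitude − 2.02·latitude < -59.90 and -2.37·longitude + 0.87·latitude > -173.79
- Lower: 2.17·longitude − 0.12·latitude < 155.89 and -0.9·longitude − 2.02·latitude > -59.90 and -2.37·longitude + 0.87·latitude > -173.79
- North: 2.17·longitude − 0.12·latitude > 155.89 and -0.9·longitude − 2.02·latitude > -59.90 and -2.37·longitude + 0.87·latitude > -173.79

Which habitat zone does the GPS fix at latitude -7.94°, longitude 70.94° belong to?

Upper

2.17·70.94 − 0.12·-7.94 = 154.893, which is < 155.89
-0.9·70.94 − 2.02·-7.94 = -47.807, which is > -59.90
-2.37·70.94 + 0.87·-7.94 = -175.036, which is < -173.79
This sign pattern matches Upper.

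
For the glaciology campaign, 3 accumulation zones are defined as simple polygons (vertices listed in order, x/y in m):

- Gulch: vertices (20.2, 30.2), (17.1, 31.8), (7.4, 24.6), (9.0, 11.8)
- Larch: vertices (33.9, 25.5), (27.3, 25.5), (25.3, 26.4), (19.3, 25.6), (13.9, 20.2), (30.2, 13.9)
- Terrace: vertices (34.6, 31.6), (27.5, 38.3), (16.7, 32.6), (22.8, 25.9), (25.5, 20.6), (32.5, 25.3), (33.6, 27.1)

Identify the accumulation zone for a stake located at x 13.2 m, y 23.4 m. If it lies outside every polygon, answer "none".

Gulch

Cast a ray rightward from (13.2, 23.4). For each polygon, the edges (by vertex number in listed order) whose endpoints lie on opposite sides of y = 23.4, where each meets that height, and whether that is right or left of the point:
Gulch: 3–4 at x≈7.55 (left), 4–1 at x≈16.06 (right) → 1 crossing.
Larch: 4–5 at x≈17.10 (right), 6–1 at x≈33.23 (right) → 2 crossings.
Terrace: 4–5 at x≈24.07 (right), 5–6 at x≈29.67 (right) → 2 crossings.
Only Gulch has an odd count, so the point is inside Gulch.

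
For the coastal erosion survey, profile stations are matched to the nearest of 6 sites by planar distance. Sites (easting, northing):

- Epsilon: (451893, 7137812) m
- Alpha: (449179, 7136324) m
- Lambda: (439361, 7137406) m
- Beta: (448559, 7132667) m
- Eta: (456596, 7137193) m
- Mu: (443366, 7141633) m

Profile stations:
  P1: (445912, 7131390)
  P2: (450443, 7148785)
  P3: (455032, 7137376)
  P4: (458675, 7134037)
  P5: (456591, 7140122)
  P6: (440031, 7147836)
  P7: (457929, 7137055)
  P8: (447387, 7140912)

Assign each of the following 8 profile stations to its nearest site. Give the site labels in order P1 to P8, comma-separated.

Beta, Mu, Eta, Eta, Eta, Mu, Eta, Mu

P1 → Beta (d²=8637338.00)
P2 → Mu (d²=101235033.00)
P3 → Eta (d²=2479585.00)
P4 → Eta (d²=14282577.00)
P5 → Eta (d²=8579066.00)
P6 → Mu (d²=49599434.00)
P7 → Eta (d²=1795933.00)
P8 → Mu (d²=16688282.00)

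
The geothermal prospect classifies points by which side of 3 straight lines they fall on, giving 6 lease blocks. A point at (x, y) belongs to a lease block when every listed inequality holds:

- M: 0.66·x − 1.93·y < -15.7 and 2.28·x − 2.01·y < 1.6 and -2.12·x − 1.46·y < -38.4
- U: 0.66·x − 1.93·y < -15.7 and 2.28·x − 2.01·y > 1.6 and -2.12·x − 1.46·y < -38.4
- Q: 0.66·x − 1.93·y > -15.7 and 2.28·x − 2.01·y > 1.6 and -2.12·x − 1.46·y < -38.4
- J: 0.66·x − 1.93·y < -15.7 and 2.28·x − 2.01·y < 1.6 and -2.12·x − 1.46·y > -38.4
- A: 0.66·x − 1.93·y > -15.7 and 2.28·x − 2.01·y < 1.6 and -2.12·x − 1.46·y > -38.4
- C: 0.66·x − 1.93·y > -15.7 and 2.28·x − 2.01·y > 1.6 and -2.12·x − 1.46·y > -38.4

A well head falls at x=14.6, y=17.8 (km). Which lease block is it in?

0.66·14.6 − 1.93·17.8 = -24.718, which is < -15.7
2.28·14.6 − 2.01·17.8 = -2.490, which is < 1.6
-2.12·14.6 − 1.46·17.8 = -56.940, which is < -38.4
This sign pattern matches M.

M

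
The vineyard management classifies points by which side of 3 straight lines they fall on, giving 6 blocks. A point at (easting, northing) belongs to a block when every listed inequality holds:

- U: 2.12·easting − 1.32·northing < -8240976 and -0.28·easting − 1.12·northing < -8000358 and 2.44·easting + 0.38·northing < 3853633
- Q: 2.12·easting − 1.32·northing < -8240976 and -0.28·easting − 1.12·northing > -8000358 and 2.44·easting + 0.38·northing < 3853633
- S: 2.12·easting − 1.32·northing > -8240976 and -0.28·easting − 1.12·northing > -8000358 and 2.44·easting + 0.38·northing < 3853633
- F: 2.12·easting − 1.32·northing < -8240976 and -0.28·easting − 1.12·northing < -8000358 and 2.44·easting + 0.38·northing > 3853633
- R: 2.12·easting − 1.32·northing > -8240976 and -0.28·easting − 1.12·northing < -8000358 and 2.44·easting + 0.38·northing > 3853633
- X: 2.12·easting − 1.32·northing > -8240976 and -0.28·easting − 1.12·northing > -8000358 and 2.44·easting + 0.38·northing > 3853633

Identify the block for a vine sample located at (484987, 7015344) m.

2.12·484987 − 1.32·7015344 = -8232081.640, which is > -8240976
-0.28·484987 − 1.12·7015344 = -7992981.640, which is > -8000358
2.44·484987 + 0.38·7015344 = 3849199.000, which is < 3853633
This sign pattern matches S.

S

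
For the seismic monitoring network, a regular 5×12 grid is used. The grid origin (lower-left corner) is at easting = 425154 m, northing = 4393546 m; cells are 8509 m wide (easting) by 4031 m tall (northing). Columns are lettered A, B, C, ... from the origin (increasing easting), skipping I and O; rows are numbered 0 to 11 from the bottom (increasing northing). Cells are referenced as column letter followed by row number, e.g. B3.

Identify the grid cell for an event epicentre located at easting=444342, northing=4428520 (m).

C8

Column index: ⌊(444342 − 425154) / 8509⌋ = ⌊2.255⌋ = 2 → column C
Row offset from origin: ⌊(4428520 − 4393546) / 4031⌋ = ⌊8.676⌋ = 8 → row 8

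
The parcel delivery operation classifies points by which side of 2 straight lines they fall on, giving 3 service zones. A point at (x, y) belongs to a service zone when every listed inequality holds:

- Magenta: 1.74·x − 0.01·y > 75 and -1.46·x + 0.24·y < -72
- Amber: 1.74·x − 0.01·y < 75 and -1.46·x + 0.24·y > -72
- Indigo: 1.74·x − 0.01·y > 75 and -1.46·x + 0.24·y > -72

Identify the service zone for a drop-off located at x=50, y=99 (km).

1.74·50 − 0.01·99 = 86.010, which is > 75
-1.46·50 + 0.24·99 = -49.240, which is > -72
This sign pattern matches Indigo.

Indigo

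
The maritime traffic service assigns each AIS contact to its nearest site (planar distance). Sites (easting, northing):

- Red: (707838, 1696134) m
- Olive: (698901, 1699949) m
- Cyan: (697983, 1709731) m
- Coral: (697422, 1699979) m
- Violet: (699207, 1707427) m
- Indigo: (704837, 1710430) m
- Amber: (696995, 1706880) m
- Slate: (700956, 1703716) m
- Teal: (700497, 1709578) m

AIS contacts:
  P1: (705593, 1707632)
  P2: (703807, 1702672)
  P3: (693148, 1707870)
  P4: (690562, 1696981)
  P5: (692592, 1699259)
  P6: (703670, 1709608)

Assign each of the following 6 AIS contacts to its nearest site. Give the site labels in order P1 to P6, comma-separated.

P1 → Indigo (d²=8400340.00)
P2 → Slate (d²=9218137.00)
P3 → Amber (d²=15779509.00)
P4 → Coral (d²=56047604.00)
P5 → Coral (d²=23847300.00)
P6 → Indigo (d²=2037573.00)

Indigo, Slate, Amber, Coral, Coral, Indigo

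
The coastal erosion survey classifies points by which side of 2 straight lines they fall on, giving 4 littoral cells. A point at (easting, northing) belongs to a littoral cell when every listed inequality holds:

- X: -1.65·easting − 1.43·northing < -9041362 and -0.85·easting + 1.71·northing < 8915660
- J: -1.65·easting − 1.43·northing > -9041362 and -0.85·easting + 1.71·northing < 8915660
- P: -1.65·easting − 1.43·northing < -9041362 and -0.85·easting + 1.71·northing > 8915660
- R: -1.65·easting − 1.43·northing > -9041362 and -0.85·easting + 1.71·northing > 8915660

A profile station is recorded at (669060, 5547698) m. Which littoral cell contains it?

-1.65·669060 − 1.43·5547698 = -9037157.140, which is > -9041362
-0.85·669060 + 1.71·5547698 = 8917862.580, which is > 8915660
This sign pattern matches R.

R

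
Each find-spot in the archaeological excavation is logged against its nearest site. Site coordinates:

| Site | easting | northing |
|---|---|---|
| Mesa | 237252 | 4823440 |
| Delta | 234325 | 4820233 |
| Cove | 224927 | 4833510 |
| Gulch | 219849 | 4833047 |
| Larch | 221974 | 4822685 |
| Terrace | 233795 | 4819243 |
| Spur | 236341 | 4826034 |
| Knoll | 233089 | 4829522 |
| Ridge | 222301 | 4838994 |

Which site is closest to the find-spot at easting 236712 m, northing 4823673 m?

Mesa

Squared distances to each site:
Mesa: 345889.000; Delta: 17531369.000; Cove: 235652794.000; Gulch: 372232645.000; Larch: 218184788.000; Terrace: 28133789.000; Spur: 5711962.000; Knoll: 47336930.000; Ridge: 442409962.000.
Minimum at Mesa.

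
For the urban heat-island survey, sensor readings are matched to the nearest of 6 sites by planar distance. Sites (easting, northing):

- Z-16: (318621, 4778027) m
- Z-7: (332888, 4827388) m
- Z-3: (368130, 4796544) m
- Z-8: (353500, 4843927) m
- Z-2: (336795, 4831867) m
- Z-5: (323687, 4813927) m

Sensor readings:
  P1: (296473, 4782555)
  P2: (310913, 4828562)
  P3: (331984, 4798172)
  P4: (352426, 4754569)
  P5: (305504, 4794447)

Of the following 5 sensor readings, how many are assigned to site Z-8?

0

P1 → Z-16
P2 → Z-5
P3 → Z-5
P4 → Z-16
P5 → Z-16
0 of the 5 go to Z-8.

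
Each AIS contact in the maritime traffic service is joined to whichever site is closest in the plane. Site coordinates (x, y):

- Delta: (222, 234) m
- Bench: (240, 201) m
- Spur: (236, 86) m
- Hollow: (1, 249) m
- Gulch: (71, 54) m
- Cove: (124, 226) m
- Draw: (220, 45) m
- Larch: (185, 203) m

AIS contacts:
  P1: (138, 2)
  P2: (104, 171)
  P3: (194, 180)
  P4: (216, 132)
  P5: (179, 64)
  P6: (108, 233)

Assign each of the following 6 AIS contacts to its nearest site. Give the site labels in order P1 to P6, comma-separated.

Gulch, Cove, Larch, Spur, Draw, Cove

P1 → Gulch (d²=7193.00)
P2 → Cove (d²=3425.00)
P3 → Larch (d²=610.00)
P4 → Spur (d²=2516.00)
P5 → Draw (d²=2042.00)
P6 → Cove (d²=305.00)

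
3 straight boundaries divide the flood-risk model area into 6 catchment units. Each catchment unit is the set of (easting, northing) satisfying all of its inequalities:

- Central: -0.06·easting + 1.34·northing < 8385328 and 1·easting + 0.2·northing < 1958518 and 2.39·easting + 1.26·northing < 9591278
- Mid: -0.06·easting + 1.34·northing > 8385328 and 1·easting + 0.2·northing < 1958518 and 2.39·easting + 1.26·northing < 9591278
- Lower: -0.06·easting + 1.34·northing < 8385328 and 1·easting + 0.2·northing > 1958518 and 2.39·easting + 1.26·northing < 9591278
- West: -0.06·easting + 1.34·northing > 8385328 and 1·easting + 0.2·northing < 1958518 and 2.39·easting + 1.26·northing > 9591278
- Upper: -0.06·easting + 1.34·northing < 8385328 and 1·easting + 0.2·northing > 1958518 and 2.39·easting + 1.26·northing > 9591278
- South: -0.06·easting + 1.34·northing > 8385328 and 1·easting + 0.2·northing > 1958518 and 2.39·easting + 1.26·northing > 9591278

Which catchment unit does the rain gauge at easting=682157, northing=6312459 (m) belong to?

Mid

-0.06·682157 + 1.34·6312459 = 8417765.640, which is > 8385328
1·682157 + 0.2·6312459 = 1944648.800, which is < 1958518
2.39·682157 + 1.26·6312459 = 9584053.570, which is < 9591278
This sign pattern matches Mid.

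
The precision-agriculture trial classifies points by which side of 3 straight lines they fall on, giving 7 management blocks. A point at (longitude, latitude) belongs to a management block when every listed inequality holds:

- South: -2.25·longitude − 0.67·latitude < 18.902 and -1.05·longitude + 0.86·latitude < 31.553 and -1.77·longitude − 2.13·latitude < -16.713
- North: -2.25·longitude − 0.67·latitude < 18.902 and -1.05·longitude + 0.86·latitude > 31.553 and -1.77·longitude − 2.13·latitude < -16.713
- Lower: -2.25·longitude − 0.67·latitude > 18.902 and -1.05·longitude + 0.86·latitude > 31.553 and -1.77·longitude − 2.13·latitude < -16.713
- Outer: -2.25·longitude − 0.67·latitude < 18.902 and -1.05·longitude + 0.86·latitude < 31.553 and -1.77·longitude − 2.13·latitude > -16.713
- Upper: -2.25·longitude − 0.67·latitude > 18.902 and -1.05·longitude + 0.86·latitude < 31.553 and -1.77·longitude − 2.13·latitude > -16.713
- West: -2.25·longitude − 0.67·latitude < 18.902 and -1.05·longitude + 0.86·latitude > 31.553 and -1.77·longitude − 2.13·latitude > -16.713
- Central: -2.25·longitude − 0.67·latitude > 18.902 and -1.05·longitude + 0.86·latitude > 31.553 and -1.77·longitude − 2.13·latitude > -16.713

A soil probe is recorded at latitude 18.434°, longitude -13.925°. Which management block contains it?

Upper

-2.25·-13.925 − 0.67·18.434 = 18.980, which is > 18.902
-1.05·-13.925 + 0.86·18.434 = 30.474, which is < 31.553
-1.77·-13.925 − 2.13·18.434 = -14.617, which is > -16.713
This sign pattern matches Upper.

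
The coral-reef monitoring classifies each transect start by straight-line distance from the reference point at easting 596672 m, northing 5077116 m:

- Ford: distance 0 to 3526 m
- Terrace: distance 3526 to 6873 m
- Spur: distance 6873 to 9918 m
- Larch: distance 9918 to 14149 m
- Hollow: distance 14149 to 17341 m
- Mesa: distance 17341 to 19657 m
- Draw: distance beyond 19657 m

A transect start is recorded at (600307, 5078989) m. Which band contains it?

Distance = √((600307−596672)² + (5078989−5077116)²) = √(13213225.000 + 3508129.000) = 4089.175 m.
3526 ≤ 4089.175 < 6873 → Terrace.

Terrace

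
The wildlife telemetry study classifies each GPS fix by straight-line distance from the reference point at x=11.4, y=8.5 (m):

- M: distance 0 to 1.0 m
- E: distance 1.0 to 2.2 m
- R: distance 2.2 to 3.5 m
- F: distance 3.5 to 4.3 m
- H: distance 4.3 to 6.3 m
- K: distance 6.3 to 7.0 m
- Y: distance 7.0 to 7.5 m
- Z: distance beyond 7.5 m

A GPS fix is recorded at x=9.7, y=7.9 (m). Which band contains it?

Distance = √((9.7−11.4)² + (7.9−8.5)²) = √(2.890 + 0.360) = 1.803 m.
1.0 ≤ 1.803 < 2.2 → E.

E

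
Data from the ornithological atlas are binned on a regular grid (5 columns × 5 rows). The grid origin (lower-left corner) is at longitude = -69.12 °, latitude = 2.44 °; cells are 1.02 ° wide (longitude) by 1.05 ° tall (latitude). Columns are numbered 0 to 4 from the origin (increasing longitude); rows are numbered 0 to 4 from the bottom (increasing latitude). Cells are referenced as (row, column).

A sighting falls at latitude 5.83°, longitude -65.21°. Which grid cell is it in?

(3, 3)

Column index: ⌊(-65.21 − -69.12) / 1.02⌋ = ⌊3.833⌋ = 3
Row offset from origin: ⌊(5.83 − 2.44) / 1.05⌋ = ⌊3.229⌋ = 3 → row 3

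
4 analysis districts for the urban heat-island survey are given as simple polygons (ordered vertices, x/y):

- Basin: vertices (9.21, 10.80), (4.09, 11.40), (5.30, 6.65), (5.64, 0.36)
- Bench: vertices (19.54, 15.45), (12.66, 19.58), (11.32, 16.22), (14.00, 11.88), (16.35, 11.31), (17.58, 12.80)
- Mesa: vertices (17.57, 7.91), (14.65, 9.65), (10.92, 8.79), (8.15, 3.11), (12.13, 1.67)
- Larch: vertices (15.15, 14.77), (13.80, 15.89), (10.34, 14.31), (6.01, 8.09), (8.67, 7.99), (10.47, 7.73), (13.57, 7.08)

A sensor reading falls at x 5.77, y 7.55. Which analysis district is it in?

Basin

Cast a ray rightward from (5.77, 7.55). For each polygon, the edges (by vertex number in listed order) whose endpoints lie on opposite sides of y = 7.55, where each meets that height, and whether that is right or left of the point:
Basin: 2–3 at x≈5.071 (left), 4–1 at x≈8.099 (right) → 1 crossing.
Bench: no edge straddles that height → 0 crossings.
Mesa: 3–4 at x≈10.315 (right), 5–1 at x≈17.256 (right) → 2 crossings.
Larch: 6–7 at x≈11.328 (right), 7–1 at x≈13.667 (right) → 2 crossings.
Only Basin has an odd count, so the point is inside Basin.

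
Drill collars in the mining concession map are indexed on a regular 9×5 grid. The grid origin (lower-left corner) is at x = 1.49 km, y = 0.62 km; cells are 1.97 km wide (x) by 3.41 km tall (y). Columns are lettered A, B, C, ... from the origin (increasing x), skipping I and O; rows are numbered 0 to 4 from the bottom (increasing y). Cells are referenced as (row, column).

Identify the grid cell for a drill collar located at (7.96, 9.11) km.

Column index: ⌊(7.96 − 1.49) / 1.97⌋ = ⌊3.284⌋ = 3 → column D
Row offset from origin: ⌊(9.11 − 0.62) / 3.41⌋ = ⌊2.490⌋ = 2 → row 2

(2, D)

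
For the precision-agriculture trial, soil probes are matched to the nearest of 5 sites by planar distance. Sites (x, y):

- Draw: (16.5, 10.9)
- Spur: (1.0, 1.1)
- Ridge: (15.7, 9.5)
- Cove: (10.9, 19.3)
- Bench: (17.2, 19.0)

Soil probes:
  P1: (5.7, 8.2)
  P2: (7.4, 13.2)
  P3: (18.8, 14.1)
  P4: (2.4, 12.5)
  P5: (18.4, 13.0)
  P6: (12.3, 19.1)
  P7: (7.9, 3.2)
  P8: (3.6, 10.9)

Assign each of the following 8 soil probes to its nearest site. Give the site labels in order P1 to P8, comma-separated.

P1 → Spur (d²=72.50)
P2 → Cove (d²=49.46)
P3 → Draw (d²=15.53)
P4 → Cove (d²=118.49)
P5 → Draw (d²=8.02)
P6 → Cove (d²=2.00)
P7 → Spur (d²=52.02)
P8 → Spur (d²=102.80)

Spur, Cove, Draw, Cove, Draw, Cove, Spur, Spur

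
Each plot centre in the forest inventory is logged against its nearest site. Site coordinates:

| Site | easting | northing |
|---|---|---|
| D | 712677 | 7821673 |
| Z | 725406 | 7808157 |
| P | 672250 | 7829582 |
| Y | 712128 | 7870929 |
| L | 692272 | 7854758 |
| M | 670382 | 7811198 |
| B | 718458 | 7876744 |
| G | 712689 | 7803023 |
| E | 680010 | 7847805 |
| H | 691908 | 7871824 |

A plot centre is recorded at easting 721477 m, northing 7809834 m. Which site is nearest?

Squared distances to each site:
D: 217601921.000; Z: 18249370.000; P: 2813281033.000; Y: 3820002826.000; L: 2871097801.000; M: 2612559521.000; B: 4486062461.000; G: 123618665.000; E: 3161308930.000; H: 4717085861.000.
Minimum at Z.

Z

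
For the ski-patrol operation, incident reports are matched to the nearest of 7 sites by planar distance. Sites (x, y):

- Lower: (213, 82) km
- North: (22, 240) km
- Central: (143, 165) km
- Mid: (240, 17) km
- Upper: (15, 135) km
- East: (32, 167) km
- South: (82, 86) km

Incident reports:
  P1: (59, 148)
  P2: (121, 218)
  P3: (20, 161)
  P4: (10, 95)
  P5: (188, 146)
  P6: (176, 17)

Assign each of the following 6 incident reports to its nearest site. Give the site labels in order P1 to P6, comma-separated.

P1 → East (d²=1090.00)
P2 → Central (d²=3293.00)
P3 → East (d²=180.00)
P4 → Upper (d²=1625.00)
P5 → Central (d²=2386.00)
P6 → Mid (d²=4096.00)

East, Central, East, Upper, Central, Mid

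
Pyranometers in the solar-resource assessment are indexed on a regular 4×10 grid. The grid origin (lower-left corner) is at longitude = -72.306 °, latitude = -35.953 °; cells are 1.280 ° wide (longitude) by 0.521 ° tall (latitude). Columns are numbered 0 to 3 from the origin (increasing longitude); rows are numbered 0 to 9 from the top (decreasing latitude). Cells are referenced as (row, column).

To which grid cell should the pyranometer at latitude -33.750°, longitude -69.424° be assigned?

(5, 2)

Column index: ⌊(-69.424 − -72.306) / 1.280⌋ = ⌊2.252⌋ = 2
Row offset from origin: ⌊(-33.750 − -35.953) / 0.521⌋ = ⌊4.228⌋ = 4 → row 5 (counted from top)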